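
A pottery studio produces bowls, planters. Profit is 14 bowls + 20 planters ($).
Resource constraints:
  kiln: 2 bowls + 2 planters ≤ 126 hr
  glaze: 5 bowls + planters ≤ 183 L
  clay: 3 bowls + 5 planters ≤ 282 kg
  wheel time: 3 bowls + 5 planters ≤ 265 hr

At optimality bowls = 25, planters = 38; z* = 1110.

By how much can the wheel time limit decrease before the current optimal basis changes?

Binding constraints: kiln, wheel time. The basis is B = [[2,2],[3,5]] with det 4.
Per unit decrease in wheel time, x* moves by d = (0.5, -0.5).
The basis stays optimal until glaze becomes binding; allowable decrease = 10 hr.

10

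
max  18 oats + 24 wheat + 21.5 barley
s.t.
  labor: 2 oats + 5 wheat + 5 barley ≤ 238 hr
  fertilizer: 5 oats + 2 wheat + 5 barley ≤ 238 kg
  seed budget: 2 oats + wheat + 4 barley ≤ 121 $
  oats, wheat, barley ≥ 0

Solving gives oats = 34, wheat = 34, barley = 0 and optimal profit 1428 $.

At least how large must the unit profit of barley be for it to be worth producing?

Check each constraint at x*: labor 238/238 (tight); fertilizer 238/238 (tight); seed budget 102/121 (slack 19).
Slack constraints have shadow price 0 (complementary slackness).
From A_Bᵀ y = c: 2·y_labor + 5·y_fertilizer = 18; 5·y_labor + 2·y_fertilizer = 24.
Solving: y_labor = 4, y_fertilizer = 2.
barley enters the basis when its profit ≥ yᵀa₃ = 4·5 + 2·5 = 30.

30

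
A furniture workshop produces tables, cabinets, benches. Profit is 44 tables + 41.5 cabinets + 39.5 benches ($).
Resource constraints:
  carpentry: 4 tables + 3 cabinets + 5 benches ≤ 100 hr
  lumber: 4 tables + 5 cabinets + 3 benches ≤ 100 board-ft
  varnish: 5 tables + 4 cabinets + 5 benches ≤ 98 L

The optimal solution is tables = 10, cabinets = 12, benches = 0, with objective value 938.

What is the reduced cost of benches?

Binding: lumber and varnish. Non-binding: carpentry (24 unused).
Since carpentry is not tight, its dual is 0.
Dual feasibility on the basic columns requires 4·y_lumber + 5·y_varnish = 44, 5·y_lumber + 4·y_varnish = 41.5.
This yields shadow prices y_lumber = 3.5, y_varnish = 6.
Reduced cost of benches: c₃ − yᵀa₃ = 39.5 − (3.5·3 + 6·5) = 39.5 − 40.5 = -1.

-1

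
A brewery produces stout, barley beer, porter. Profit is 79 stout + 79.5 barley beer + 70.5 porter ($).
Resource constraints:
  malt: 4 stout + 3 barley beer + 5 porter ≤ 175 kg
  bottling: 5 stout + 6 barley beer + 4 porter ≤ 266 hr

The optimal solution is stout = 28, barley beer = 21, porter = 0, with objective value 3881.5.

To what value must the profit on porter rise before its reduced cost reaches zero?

Check each constraint at x*: malt 175/175 (tight); bottling 266/266 (tight).
The binding rows give the dual system: 4·y_malt + 5·y_bottling = 79 and 3·y_malt + 6·y_bottling = 79.5.
This yields shadow prices y_malt = 8.5, y_bottling = 9.
porter enters the basis when its profit ≥ yᵀa₃ = 8.5·5 + 9·4 = 78.5.

78.5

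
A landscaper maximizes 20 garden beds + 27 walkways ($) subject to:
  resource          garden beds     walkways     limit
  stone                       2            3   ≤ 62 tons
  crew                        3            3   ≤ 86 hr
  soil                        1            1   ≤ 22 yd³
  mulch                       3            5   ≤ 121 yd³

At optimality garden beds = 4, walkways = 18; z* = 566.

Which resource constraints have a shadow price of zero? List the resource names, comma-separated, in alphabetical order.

crew, mulch

stone: 62/62 (binding)
crew: 66/86 (slack 20)
soil: 22/22 (binding)
mulch: 102/121 (slack 19)
By complementary slackness, a constraint with positive slack has shadow price 0 → crew, mulch.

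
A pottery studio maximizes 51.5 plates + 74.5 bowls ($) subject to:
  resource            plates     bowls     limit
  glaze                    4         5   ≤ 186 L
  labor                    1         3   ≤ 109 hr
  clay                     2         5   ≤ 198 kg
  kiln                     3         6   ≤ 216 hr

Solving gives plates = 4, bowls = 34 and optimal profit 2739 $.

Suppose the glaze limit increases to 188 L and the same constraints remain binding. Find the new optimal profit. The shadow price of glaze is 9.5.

2758

Δb = 2, so new z* = 2739 + (9.5)·(2) = 2739 + 19 = 2758.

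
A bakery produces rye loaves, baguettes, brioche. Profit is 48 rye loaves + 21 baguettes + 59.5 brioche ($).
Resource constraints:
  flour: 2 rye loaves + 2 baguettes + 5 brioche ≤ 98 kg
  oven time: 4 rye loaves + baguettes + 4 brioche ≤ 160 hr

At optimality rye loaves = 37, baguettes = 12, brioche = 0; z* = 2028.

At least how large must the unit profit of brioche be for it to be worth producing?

At the optimum: flour uses 98 of 98 (binding); oven time uses 160 of 160 (binding).
Dual feasibility on the basic columns requires 2·y_flour + 4·y_oven time = 48, 2·y_flour + 1·y_oven time = 21.
→ y_flour = 6 and y_oven time = 9.
brioche enters the basis when its profit ≥ yᵀa₃ = 6·5 + 9·4 = 66.

66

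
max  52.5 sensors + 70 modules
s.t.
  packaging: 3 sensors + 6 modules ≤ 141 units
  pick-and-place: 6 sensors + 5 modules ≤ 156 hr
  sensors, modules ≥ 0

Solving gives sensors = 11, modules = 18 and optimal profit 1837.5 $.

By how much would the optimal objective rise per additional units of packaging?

Check each constraint at x*: packaging 141/141 (tight); pick-and-place 156/156 (tight).
From A_Bᵀ y = c: 3·y_packaging + 6·y_pick-and-place = 52.5; 6·y_packaging + 5·y_pick-and-place = 70.
→ y_packaging = 7.5 and y_pick-and-place = 5.
Shadow price of packaging = 7.5.

7.5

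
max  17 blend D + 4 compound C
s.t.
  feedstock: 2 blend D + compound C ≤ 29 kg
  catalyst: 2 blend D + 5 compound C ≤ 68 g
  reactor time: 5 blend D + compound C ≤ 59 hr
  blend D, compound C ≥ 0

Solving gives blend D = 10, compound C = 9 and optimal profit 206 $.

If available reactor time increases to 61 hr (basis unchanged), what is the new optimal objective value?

212

Binding: feedstock and reactor time. Non-binding: catalyst (3 unused).
Since catalyst is not tight, its dual is 0.
From A_Bᵀ y = c: 2·y_feedstock + 5·y_reactor time = 17; 1·y_feedstock + 1·y_reactor time = 4.
Solving: y_feedstock = 1, y_reactor time = 3.
Δz = y_reactor time·Δb = 3 × (2) = 6, so new z* = 206 + 6 = 212.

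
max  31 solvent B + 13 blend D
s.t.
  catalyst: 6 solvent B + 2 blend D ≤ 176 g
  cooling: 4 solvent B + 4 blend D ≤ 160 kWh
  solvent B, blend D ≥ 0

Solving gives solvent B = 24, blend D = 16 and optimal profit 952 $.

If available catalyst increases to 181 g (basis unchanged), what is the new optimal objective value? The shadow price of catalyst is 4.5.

Δb = 5, so new z* = 952 + (4.5)·(5) = 952 + 22.5 = 974.5.

974.5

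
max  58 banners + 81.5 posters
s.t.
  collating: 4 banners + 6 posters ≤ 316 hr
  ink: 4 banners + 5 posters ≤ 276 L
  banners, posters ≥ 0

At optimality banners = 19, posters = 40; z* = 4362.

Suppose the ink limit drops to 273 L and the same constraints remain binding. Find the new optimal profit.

4345.5

At the optimum: collating uses 316 of 316 (binding); ink uses 276 of 276 (binding).
Dual feasibility on the basic columns requires 4·y_collating + 4·y_ink = 58, 6·y_collating + 5·y_ink = 81.5.
This yields shadow prices y_collating = 9, y_ink = 5.5.
Δz = y_ink·Δb = 5.5 × (-3) = -16.5, so new z* = 4362 − 16.5 = 4345.5.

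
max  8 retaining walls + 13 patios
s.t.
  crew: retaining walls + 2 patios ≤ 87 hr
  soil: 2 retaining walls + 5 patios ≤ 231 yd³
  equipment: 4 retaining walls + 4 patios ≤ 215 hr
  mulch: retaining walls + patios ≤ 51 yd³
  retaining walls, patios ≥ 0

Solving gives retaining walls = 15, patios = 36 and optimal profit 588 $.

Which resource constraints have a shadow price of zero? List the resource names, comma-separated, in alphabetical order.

crew: 87/87 (binding)
soil: 210/231 (slack 21)
equipment: 204/215 (slack 11)
mulch: 51/51 (binding)
By complementary slackness, a constraint with positive slack has shadow price 0 → equipment, soil.

equipment, soil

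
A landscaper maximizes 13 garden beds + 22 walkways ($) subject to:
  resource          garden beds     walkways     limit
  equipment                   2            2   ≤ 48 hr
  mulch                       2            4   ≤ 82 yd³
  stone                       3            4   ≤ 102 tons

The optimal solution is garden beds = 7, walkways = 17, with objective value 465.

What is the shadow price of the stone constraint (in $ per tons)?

0

At the optimum: equipment uses 48 of 48 (binding); mulch uses 82 of 82 (binding); stone uses 89 of 102 (slack = 13).
By complementary slackness, y = 0 for the non-binding constraint.
From A_Bᵀ y = c: 2·y_equipment + 2·y_mulch = 13; 2·y_equipment + 4·y_mulch = 22.
This yields shadow prices y_equipment = 2, y_mulch = 4.5.
Shadow price of stone = 0.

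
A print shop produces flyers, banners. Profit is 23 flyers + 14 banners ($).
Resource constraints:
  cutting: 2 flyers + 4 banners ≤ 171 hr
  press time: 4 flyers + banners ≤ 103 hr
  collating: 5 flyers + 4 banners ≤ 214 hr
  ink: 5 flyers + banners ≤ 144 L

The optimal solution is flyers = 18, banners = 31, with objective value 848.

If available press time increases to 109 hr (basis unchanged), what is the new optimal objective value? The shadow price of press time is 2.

860

Δb = 6, so new z* = 848 + (2)·(6) = 848 + 12 = 860.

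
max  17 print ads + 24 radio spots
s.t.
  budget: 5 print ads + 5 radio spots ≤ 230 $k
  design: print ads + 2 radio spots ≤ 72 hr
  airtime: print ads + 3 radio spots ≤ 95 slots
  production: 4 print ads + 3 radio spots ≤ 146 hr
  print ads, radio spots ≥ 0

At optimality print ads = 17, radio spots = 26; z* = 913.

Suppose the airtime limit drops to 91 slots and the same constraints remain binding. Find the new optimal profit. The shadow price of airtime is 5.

893

Δb = -4, so new z* = 913 + (5)·(-4) = 913 − 20 = 893.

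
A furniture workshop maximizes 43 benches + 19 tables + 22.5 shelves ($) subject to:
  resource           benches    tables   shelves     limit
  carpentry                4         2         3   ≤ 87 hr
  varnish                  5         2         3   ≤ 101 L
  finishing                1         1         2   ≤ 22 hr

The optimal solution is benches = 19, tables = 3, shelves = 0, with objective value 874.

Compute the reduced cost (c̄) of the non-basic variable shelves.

-7.5

Binding: varnish and finishing. Non-binding: carpentry (5 unused).
By complementary slackness, y = 0 for the non-binding constraint.
The binding rows give the dual system: 5·y_varnish + 1·y_finishing = 43 and 2·y_varnish + 1·y_finishing = 19.
This yields shadow prices y_varnish = 8, y_finishing = 3.
Reduced cost of shelves: c₃ − yᵀa₃ = 22.5 − (8·3 + 3·2) = 22.5 − 30 = -7.5.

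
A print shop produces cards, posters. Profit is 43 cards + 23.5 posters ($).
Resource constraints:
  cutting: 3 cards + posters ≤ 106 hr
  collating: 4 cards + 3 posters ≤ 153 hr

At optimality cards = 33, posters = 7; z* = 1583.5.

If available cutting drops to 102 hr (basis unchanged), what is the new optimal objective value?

At the optimum: cutting uses 106 of 106 (binding); collating uses 153 of 153 (binding).
Dual feasibility on the basic columns requires 3·y_cutting + 4·y_collating = 43, 1·y_cutting + 3·y_collating = 23.5.
This yields shadow prices y_cutting = 7, y_collating = 5.5.
Δz = y_cutting·Δb = 7 × (-4) = -28, so new z* = 1583.5 − 28 = 1555.5.

1555.5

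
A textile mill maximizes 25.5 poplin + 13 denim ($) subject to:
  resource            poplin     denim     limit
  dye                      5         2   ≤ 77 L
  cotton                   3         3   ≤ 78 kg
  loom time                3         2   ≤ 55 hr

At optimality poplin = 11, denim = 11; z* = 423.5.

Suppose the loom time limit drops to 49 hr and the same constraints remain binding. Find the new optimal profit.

402.5

Check each constraint at x*: dye 77/77 (tight); cotton 66/78 (slack 12); loom time 55/55 (tight).
Slack constraints have shadow price 0 (complementary slackness).
From A_Bᵀ y = c: 5·y_dye + 3·y_loom time = 25.5; 2·y_dye + 2·y_loom time = 13.
This yields shadow prices y_dye = 3, y_loom time = 3.5.
Δz = y_loom time·Δb = 3.5 × (-6) = -21, so new z* = 423.5 − 21 = 402.5.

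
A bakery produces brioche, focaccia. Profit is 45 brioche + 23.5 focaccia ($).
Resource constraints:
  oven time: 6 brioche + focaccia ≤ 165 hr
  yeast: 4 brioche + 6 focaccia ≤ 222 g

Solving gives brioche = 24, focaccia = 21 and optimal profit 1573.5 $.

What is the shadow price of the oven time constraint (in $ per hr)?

Check each constraint at x*: oven time 165/165 (tight); yeast 222/222 (tight).
From A_Bᵀ y = c: 6·y_oven time + 4·y_yeast = 45; 1·y_oven time + 6·y_yeast = 23.5.
→ y_oven time = 5.5 and y_yeast = 3.
Shadow price of oven time = 5.5.

5.5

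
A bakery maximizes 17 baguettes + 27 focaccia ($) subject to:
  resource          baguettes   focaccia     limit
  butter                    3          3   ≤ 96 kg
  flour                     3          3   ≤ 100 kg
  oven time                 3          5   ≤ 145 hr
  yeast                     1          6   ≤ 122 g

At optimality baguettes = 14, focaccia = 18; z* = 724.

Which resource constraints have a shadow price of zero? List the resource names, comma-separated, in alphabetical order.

butter: 96/96 (binding)
flour: 96/100 (slack 4)
oven time: 132/145 (slack 13)
yeast: 122/122 (binding)
By complementary slackness, a constraint with positive slack has shadow price 0 → flour, oven time.

flour, oven time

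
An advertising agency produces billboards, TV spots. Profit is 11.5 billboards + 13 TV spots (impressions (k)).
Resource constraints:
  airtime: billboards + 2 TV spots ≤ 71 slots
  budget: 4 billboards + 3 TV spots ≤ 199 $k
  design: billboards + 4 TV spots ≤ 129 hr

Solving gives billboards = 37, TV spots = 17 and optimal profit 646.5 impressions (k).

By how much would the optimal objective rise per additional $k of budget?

2

At the optimum: airtime uses 71 of 71 (binding); budget uses 199 of 199 (binding); design uses 105 of 129 (slack = 24).
Since design is not tight, its dual is 0.
From A_Bᵀ y = c: 1·y_airtime + 4·y_budget = 11.5; 2·y_airtime + 3·y_budget = 13.
Solving: y_airtime = 3.5, y_budget = 2.
Shadow price of budget = 2.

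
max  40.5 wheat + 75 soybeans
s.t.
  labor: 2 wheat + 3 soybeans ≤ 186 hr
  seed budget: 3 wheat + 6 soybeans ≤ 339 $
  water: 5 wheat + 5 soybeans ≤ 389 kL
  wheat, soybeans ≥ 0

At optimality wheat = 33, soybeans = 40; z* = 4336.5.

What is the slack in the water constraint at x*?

24

water used = 5·33 + 5·40 = 365; slack = 389 − 365 = 24.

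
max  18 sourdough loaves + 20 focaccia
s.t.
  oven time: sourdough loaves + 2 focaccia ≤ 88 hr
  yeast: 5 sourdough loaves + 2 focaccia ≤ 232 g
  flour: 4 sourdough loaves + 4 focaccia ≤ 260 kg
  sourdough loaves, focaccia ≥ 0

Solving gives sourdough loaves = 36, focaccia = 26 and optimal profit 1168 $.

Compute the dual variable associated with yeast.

2

Check each constraint at x*: oven time 88/88 (tight); yeast 232/232 (tight); flour 248/260 (slack 12).
By complementary slackness, y = 0 for the non-binding constraint.
The binding rows give the dual system: 1·y_oven time + 5·y_yeast = 18 and 2·y_oven time + 2·y_yeast = 20.
→ y_oven time = 8 and y_yeast = 2.
Shadow price of yeast = 2.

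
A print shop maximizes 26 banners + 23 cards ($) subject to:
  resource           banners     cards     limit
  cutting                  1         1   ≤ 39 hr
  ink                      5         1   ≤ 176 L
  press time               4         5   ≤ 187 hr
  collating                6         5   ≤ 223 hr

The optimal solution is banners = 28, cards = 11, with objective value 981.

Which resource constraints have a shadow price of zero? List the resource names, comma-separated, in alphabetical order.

ink, press time

cutting: 39/39 (binding)
ink: 151/176 (slack 25)
press time: 167/187 (slack 20)
collating: 223/223 (binding)
By complementary slackness, a constraint with positive slack has shadow price 0 → ink, press time.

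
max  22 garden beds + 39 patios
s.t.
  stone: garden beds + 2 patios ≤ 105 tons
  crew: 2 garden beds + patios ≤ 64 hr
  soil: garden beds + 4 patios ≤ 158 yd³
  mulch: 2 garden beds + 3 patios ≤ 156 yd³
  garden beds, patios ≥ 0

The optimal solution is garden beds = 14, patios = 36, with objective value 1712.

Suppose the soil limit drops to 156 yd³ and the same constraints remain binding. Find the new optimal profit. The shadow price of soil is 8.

Δb = -2, so new z* = 1712 + (8)·(-2) = 1712 − 16 = 1696.

1696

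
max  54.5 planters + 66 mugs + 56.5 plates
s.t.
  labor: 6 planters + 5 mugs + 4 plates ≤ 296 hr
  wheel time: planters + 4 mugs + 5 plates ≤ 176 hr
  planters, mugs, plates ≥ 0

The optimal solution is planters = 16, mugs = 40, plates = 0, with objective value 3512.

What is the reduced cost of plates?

-8

At the optimum: labor uses 296 of 296 (binding); wheel time uses 176 of 176 (binding).
The binding rows give the dual system: 6·y_labor + 1·y_wheel time = 54.5 and 5·y_labor + 4·y_wheel time = 66.
This yields shadow prices y_labor = 8, y_wheel time = 6.5.
Reduced cost of plates: c₃ − yᵀa₃ = 56.5 − (8·4 + 6.5·5) = 56.5 − 64.5 = -8.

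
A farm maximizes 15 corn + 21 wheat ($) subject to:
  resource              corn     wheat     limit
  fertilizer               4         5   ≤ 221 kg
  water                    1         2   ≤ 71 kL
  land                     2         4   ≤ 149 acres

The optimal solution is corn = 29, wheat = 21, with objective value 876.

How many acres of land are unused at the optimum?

7

land used = 2·29 + 4·21 = 142; slack = 149 − 142 = 7.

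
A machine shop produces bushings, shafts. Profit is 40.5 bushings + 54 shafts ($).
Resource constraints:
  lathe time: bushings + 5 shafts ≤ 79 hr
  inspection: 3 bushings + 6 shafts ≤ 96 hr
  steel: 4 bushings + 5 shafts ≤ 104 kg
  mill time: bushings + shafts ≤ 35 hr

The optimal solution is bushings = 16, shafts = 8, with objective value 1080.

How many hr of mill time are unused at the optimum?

11

mill time used = 1·16 + 1·8 = 24; slack = 35 − 24 = 11.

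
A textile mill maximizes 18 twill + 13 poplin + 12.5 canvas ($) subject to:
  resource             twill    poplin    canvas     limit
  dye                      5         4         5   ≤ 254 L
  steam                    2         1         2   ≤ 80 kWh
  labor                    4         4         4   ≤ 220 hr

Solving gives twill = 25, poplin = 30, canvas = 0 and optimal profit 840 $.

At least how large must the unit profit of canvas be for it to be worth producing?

18

At the optimum: dye uses 245 of 254 (slack = 9); steam uses 80 of 80 (binding); labor uses 220 of 220 (binding).
Slack constraints have shadow price 0 (complementary slackness).
From A_Bᵀ y = c: 2·y_steam + 4·y_labor = 18; 1·y_steam + 4·y_labor = 13.
Solving: y_steam = 5, y_labor = 2.
canvas enters the basis when its profit ≥ yᵀa₃ = 5·2 + 2·4 = 18.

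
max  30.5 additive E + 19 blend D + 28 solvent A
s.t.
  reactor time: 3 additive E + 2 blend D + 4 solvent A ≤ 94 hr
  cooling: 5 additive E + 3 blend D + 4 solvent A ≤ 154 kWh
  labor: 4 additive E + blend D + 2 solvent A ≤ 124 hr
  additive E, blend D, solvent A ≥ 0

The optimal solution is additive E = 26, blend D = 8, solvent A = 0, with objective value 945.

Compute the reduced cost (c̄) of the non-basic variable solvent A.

Check each constraint at x*: reactor time 94/94 (tight); cooling 154/154 (tight); labor 112/124 (slack 12).
Slack constraints have shadow price 0 (complementary slackness).
Dual feasibility on the basic columns requires 3·y_reactor time + 5·y_cooling = 30.5, 2·y_reactor time + 3·y_cooling = 19.
→ y_reactor time = 3.5 and y_cooling = 4.
Reduced cost of solvent A: c₃ − yᵀa₃ = 28 − (3.5·4 + 4·4) = 28 − 30 = -2.

-2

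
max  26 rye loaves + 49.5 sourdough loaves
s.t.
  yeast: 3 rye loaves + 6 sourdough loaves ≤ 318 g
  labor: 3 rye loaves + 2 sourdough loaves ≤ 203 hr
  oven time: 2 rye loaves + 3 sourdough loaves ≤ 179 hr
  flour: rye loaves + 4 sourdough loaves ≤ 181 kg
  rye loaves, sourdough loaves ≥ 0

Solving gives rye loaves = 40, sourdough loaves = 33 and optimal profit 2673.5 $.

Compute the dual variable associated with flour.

Check each constraint at x*: yeast 318/318 (tight); labor 186/203 (slack 17); oven time 179/179 (tight); flour 172/181 (slack 9).
Slack constraints have shadow price 0 (complementary slackness).
Dual feasibility on the basic columns requires 3·y_yeast + 2·y_oven time = 26, 6·y_yeast + 3·y_oven time = 49.5.
→ y_yeast = 7 and y_oven time = 2.5.
Shadow price of flour = 0.

0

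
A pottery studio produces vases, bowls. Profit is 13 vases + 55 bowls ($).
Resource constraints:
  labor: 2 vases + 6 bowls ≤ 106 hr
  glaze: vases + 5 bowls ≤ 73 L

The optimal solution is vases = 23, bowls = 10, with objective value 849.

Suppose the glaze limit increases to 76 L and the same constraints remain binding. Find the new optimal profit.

873

Check each constraint at x*: labor 106/106 (tight); glaze 73/73 (tight).
From A_Bᵀ y = c: 2·y_labor + 1·y_glaze = 13; 6·y_labor + 5·y_glaze = 55.
This yields shadow prices y_labor = 2.5, y_glaze = 8.
Δz = y_glaze·Δb = 8 × (3) = 24, so new z* = 849 + 24 = 873.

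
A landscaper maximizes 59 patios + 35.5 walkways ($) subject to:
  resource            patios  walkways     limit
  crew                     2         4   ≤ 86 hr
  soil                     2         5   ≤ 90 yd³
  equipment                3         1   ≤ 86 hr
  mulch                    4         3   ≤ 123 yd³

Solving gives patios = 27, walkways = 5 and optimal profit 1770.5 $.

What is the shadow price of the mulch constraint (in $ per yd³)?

Check each constraint at x*: crew 74/86 (slack 12); soil 79/90 (slack 11); equipment 86/86 (tight); mulch 123/123 (tight).
By complementary slackness, y = 0 for the non-binding constraints.
From A_Bᵀ y = c: 3·y_equipment + 4·y_mulch = 59; 1·y_equipment + 3·y_mulch = 35.5.
Solving: y_equipment = 7, y_mulch = 9.5.
Shadow price of mulch = 9.5.

9.5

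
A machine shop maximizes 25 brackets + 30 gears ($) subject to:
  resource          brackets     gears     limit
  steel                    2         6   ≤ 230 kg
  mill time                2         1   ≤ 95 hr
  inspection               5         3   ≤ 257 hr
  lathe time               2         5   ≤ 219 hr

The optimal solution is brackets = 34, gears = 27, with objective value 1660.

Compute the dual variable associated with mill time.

9

Check each constraint at x*: steel 230/230 (tight); mill time 95/95 (tight); inspection 251/257 (slack 6); lathe time 203/219 (slack 16).
By complementary slackness, y = 0 for the non-binding constraints.
The binding rows give the dual system: 2·y_steel + 2·y_mill time = 25 and 6·y_steel + 1·y_mill time = 30.
This yields shadow prices y_steel = 3.5, y_mill time = 9.
Shadow price of mill time = 9.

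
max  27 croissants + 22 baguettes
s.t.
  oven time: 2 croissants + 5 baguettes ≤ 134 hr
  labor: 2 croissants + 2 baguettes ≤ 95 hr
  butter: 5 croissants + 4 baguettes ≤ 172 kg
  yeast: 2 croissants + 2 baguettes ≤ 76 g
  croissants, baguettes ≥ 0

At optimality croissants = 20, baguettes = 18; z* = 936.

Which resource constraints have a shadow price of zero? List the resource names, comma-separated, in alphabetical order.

labor, oven time

oven time: 130/134 (slack 4)
labor: 76/95 (slack 19)
butter: 172/172 (binding)
yeast: 76/76 (binding)
By complementary slackness, a constraint with positive slack has shadow price 0 → labor, oven time.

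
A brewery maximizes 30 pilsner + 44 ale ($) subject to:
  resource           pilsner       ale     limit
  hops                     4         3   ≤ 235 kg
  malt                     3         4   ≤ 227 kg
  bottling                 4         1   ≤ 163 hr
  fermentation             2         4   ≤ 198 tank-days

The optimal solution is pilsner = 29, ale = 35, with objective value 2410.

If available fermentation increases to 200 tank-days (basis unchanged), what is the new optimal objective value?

2416

Binding: malt and fermentation. Non-binding: hops (14 unused), bottling (12 unused).
Since hops, bottling are not tight, their duals are 0.
From A_Bᵀ y = c: 3·y_malt + 2·y_fermentation = 30; 4·y_malt + 4·y_fermentation = 44.
→ y_malt = 8 and y_fermentation = 3.
Δz = y_fermentation·Δb = 3 × (2) = 6, so new z* = 2410 + 6 = 2416.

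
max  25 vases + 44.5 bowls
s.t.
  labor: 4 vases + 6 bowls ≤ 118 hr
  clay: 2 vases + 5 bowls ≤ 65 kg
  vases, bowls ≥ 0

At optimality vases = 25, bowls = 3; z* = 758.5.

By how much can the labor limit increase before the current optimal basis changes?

Binding constraints: labor, clay. The basis is B = [[4,6],[2,5]] with det 8.
Per unit increase in labor, x* moves by d = (0.625, -0.25).
The basis stays optimal until bowls reaches 0; allowable increase = 12 hr.

12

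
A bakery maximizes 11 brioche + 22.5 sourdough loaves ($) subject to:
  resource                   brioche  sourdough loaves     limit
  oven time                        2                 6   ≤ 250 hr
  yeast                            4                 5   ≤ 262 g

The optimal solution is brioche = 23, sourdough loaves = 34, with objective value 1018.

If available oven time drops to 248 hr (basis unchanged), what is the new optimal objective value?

1013

Both oven time and yeast are binding at x*.
From A_Bᵀ y = c: 2·y_oven time + 4·y_yeast = 11; 6·y_oven time + 5·y_yeast = 22.5.
Solving: y_oven time = 2.5, y_yeast = 1.5.
Δz = y_oven time·Δb = 2.5 × (-2) = -5, so new z* = 1018 − 5 = 1013.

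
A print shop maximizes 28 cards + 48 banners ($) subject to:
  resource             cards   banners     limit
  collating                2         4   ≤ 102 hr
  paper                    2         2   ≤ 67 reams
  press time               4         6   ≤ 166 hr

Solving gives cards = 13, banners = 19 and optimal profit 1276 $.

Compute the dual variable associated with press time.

4

Binding: collating and press time. Non-binding: paper (3 unused).
By complementary slackness, y = 0 for the non-binding constraint.
Dual feasibility on the basic columns requires 2·y_collating + 4·y_press time = 28, 4·y_collating + 6·y_press time = 48.
→ y_collating = 6 and y_press time = 4.
Shadow price of press time = 4.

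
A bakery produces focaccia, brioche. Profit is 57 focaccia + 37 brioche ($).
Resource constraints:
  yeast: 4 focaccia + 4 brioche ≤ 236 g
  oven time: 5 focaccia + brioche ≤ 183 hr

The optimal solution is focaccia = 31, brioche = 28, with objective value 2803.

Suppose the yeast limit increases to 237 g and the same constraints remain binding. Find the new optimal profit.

2811

Check each constraint at x*: yeast 236/236 (tight); oven time 183/183 (tight).
From A_Bᵀ y = c: 4·y_yeast + 5·y_oven time = 57; 4·y_yeast + 1·y_oven time = 37.
Solving: y_yeast = 8, y_oven time = 5.
Δz = y_yeast·Δb = 8 × (1) = 8, so new z* = 2803 + 8 = 2811.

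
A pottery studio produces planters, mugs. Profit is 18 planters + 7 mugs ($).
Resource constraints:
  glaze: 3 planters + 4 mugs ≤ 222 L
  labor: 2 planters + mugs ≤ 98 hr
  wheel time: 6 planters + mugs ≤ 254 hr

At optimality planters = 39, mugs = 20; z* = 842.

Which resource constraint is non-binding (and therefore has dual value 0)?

glaze

glaze: 197/222 (slack 25)
labor: 98/98 (binding)
wheel time: 254/254 (binding)
By complementary slackness, a constraint with positive slack has shadow price 0 → glaze.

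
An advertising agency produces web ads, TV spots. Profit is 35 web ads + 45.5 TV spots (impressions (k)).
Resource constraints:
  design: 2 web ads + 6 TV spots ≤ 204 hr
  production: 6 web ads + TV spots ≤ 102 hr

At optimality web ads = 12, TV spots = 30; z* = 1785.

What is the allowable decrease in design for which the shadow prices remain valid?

170

Binding constraints: design, production. The basis is B = [[2,6],[6,1]] with det -34.
Per unit decrease in design, x* moves by d = (0.0294, -0.1765).
The basis stays optimal until TV spots reaches 0; allowable decrease = 170 hr.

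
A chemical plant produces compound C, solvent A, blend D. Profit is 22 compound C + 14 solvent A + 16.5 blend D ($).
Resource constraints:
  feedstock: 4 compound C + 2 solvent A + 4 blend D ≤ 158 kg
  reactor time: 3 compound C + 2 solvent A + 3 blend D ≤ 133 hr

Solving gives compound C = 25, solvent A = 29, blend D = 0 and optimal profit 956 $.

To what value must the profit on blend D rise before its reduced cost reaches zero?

Both feedstock and reactor time are binding at x*.
The binding rows give the dual system: 4·y_feedstock + 3·y_reactor time = 22 and 2·y_feedstock + 2·y_reactor time = 14.
→ y_feedstock = 1 and y_reactor time = 6.
blend D enters the basis when its profit ≥ yᵀa₃ = 1·4 + 6·3 = 22.

22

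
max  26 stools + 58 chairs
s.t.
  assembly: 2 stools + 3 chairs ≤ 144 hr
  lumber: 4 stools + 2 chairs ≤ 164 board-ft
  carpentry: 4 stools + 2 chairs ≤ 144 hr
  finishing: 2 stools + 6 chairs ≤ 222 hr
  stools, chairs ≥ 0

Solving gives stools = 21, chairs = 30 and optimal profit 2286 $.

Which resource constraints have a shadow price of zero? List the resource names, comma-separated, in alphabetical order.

assembly, lumber

assembly: 132/144 (slack 12)
lumber: 144/164 (slack 20)
carpentry: 144/144 (binding)
finishing: 222/222 (binding)
By complementary slackness, a constraint with positive slack has shadow price 0 → assembly, lumber.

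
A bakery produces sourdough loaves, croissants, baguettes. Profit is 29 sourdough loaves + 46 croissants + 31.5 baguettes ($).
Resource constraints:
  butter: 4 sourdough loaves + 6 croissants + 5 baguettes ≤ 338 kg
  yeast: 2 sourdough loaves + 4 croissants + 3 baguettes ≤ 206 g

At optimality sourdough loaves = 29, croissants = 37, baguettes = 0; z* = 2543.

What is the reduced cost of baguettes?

-6

Both butter and yeast are binding at x*.
From A_Bᵀ y = c: 4·y_butter + 2·y_yeast = 29; 6·y_butter + 4·y_yeast = 46.
This yields shadow prices y_butter = 6, y_yeast = 2.5.
Reduced cost of baguettes: c₃ − yᵀa₃ = 31.5 − (6·5 + 2.5·3) = 31.5 − 37.5 = -6.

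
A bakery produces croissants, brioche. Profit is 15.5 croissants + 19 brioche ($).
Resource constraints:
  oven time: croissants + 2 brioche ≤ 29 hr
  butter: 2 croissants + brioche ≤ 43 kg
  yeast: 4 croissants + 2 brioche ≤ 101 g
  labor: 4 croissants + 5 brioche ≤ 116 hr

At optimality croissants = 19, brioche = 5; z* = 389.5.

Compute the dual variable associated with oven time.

Binding: oven time and butter. Non-binding: yeast (15 unused), labor (15 unused).
Slack constraints have shadow price 0 (complementary slackness).
The binding rows give the dual system: 1·y_oven time + 2·y_butter = 15.5 and 2·y_oven time + 1·y_butter = 19.
This yields shadow prices y_oven time = 7.5, y_butter = 4.
Shadow price of oven time = 7.5.

7.5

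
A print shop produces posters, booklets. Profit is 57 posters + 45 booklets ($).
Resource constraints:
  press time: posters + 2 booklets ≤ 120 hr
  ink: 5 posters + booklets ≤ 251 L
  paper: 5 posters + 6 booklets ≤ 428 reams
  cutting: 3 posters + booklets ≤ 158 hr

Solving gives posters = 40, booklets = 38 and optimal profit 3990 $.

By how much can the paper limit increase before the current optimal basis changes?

10.4

Binding constraints: paper, cutting. The basis is B = [[5,6],[3,1]] with det -13.
Per unit increase in paper, x* moves by d = (-0.0769, 0.2308).
The basis stays optimal until press time becomes binding; allowable increase = 10.4 reams.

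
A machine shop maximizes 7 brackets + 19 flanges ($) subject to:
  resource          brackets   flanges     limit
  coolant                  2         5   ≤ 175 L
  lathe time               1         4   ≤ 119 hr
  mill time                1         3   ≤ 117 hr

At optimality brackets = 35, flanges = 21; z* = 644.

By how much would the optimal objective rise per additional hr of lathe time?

Check each constraint at x*: coolant 175/175 (tight); lathe time 119/119 (tight); mill time 98/117 (slack 19).
By complementary slackness, y = 0 for the non-binding constraint.
From A_Bᵀ y = c: 2·y_coolant + 1·y_lathe time = 7; 5·y_coolant + 4·y_lathe time = 19.
Solving: y_coolant = 3, y_lathe time = 1.
Shadow price of lathe time = 1.

1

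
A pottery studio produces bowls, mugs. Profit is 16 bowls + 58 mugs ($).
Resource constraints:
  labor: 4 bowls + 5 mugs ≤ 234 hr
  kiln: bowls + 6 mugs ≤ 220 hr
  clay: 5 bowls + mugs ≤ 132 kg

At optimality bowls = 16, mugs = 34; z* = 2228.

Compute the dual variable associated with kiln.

8

At the optimum: labor uses 234 of 234 (binding); kiln uses 220 of 220 (binding); clay uses 114 of 132 (slack = 18).
By complementary slackness, y = 0 for the non-binding constraint.
Dual feasibility on the basic columns requires 4·y_labor + 1·y_kiln = 16, 5·y_labor + 6·y_kiln = 58.
→ y_labor = 2 and y_kiln = 8.
Shadow price of kiln = 8.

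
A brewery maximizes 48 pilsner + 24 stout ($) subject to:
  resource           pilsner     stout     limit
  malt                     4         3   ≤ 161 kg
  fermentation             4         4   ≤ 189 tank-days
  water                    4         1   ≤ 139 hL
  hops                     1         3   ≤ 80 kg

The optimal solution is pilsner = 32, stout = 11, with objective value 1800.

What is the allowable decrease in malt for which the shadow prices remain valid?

22

Binding constraints: malt, water. The basis is B = [[4,3],[4,1]] with det -8.
Per unit decrease in malt, x* moves by d = (0.125, -0.5).
The basis stays optimal until stout reaches 0; allowable decrease = 22 kg.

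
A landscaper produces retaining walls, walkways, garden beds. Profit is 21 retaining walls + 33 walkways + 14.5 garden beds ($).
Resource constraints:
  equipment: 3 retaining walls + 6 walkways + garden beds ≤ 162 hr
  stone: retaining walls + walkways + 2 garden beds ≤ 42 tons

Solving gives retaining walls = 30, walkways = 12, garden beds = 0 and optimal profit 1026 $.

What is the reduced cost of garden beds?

-7.5

Check each constraint at x*: equipment 162/162 (tight); stone 42/42 (tight).
From A_Bᵀ y = c: 3·y_equipment + 1·y_stone = 21; 6·y_equipment + 1·y_stone = 33.
→ y_equipment = 4 and y_stone = 9.
Reduced cost of garden beds: c₃ − yᵀa₃ = 14.5 − (4·1 + 9·2) = 14.5 − 22 = -7.5.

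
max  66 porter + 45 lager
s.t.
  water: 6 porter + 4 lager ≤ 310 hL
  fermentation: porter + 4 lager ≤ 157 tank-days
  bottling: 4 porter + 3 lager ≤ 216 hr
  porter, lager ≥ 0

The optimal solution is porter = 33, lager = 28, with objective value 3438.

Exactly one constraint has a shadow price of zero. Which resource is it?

fermentation

water: 310/310 (binding)
fermentation: 145/157 (slack 12)
bottling: 216/216 (binding)
By complementary slackness, a constraint with positive slack has shadow price 0 → fermentation.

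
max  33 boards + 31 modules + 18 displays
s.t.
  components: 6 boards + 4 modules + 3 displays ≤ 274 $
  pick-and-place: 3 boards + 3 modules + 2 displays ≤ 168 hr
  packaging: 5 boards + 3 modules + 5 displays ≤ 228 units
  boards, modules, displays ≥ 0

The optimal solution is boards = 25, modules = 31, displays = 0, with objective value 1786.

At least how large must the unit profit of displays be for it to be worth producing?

21

Check each constraint at x*: components 274/274 (tight); pick-and-place 168/168 (tight); packaging 218/228 (slack 10).
Since packaging is not tight, its dual is 0.
The binding rows give the dual system: 6·y_components + 3·y_pick-and-place = 33 and 4·y_components + 3·y_pick-and-place = 31.
This yields shadow prices y_components = 1, y_pick-and-place = 9.
displays enters the basis when its profit ≥ yᵀa₃ = 1·3 + 9·2 = 21.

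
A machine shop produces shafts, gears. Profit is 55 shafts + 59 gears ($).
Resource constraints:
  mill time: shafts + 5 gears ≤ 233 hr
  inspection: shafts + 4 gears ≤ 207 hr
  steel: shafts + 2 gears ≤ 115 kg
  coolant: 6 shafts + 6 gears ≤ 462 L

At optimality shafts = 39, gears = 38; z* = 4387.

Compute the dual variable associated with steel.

Check each constraint at x*: mill time 229/233 (slack 4); inspection 191/207 (slack 16); steel 115/115 (tight); coolant 462/462 (tight).
Since mill time, inspection are not tight, their duals are 0.
From A_Bᵀ y = c: 1·y_steel + 6·y_coolant = 55; 2·y_steel + 6·y_coolant = 59.
Solving: y_steel = 4, y_coolant = 8.5.
Shadow price of steel = 4.

4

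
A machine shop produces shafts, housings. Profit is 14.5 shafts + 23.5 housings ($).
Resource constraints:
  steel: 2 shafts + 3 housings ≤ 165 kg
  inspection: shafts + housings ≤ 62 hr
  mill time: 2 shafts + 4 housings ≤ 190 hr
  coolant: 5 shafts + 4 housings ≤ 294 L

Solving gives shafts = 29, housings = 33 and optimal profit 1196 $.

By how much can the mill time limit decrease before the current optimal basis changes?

34

Binding constraints: inspection, mill time. The basis is B = [[1,1],[2,4]] with det 2.
Per unit decrease in mill time, x* moves by d = (0.5, -0.5).
The basis stays optimal until coolant becomes binding; allowable decrease = 34 hr.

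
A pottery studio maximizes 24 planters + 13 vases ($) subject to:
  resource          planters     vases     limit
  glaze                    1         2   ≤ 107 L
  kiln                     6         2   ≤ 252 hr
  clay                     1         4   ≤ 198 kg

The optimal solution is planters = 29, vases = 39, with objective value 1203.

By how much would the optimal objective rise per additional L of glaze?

3

At the optimum: glaze uses 107 of 107 (binding); kiln uses 252 of 252 (binding); clay uses 185 of 198 (slack = 13).
Slack constraints have shadow price 0 (complementary slackness).
Dual feasibility on the basic columns requires 1·y_glaze + 6·y_kiln = 24, 2·y_glaze + 2·y_kiln = 13.
This yields shadow prices y_glaze = 3, y_kiln = 3.5.
Shadow price of glaze = 3.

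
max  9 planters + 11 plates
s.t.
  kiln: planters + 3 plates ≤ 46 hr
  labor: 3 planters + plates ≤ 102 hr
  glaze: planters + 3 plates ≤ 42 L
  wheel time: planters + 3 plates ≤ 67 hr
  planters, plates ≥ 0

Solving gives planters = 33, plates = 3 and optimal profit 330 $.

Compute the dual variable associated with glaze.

3

Binding: labor and glaze. Non-binding: kiln (4 unused), wheel time (25 unused).
Since kiln, wheel time are not tight, their duals are 0.
Dual feasibility on the basic columns requires 3·y_labor + 1·y_glaze = 9, 1·y_labor + 3·y_glaze = 11.
Solving: y_labor = 2, y_glaze = 3.
Shadow price of glaze = 3.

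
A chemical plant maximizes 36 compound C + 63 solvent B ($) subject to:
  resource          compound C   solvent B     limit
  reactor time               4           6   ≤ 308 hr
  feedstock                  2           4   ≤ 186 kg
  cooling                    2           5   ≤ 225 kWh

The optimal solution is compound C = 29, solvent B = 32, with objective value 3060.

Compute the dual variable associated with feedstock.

Binding: reactor time and feedstock. Non-binding: cooling (7 unused).
Since cooling is not tight, its dual is 0.
The binding rows give the dual system: 4·y_reactor time + 2·y_feedstock = 36 and 6·y_reactor time + 4·y_feedstock = 63.
Solving: y_reactor time = 4.5, y_feedstock = 9.
Shadow price of feedstock = 9.

9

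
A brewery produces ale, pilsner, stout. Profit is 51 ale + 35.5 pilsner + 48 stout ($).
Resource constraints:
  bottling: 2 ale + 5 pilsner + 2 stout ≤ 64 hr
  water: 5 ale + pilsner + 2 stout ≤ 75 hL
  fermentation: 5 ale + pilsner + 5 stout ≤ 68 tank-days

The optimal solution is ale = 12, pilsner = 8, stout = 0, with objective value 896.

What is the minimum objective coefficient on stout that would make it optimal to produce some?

Check each constraint at x*: bottling 64/64 (tight); water 68/75 (slack 7); fermentation 68/68 (tight).
By complementary slackness, y = 0 for the non-binding constraint.
Dual feasibility on the basic columns requires 2·y_bottling + 5·y_fermentation = 51, 5·y_bottling + 1·y_fermentation = 35.5.
Solving: y_bottling = 5.5, y_fermentation = 8.
stout enters the basis when its profit ≥ yᵀa₃ = 5.5·2 + 8·5 = 51.

51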